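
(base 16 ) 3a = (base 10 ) 58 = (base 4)322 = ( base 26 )26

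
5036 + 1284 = 6320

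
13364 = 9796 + 3568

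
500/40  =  12 + 1/2=12.50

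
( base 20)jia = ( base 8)17442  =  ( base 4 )1330202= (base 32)7P2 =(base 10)7970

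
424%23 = 10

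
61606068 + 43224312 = 104830380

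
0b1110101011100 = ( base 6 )54444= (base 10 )7516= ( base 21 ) H0J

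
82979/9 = 82979/9 = 9219.89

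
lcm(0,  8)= 0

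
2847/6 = 949/2=474.50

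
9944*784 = 7796096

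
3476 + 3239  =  6715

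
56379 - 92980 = - 36601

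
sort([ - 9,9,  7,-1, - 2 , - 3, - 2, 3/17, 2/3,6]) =[ - 9,  -  3, - 2, -2, - 1,3/17, 2/3,6, 7,9] 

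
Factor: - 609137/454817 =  - 11^( - 1 ) * 41^1*83^1 * 173^( - 1)*179^1 * 239^( - 1) 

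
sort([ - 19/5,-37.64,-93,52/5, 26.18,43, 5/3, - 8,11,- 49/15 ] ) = [-93, - 37.64, - 8,  -  19/5,-49/15, 5/3, 52/5 , 11,26.18,43] 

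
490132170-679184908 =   -  189052738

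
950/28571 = 950/28571 = 0.03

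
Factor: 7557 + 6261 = 13818 = 2^1*3^1 *7^2*47^1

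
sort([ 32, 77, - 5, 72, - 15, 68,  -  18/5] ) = [- 15, -5, - 18/5, 32, 68,72, 77 ] 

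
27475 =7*3925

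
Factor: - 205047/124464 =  - 2^( -4)*3^1 * 2593^( - 1)*22783^1 = - 68349/41488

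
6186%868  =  110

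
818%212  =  182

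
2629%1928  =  701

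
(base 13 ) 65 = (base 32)2j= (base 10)83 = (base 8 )123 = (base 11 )76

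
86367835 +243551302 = 329919137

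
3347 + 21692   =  25039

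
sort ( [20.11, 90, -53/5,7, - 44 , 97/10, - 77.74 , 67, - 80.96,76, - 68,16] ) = [ - 80.96, - 77.74,-68, - 44, - 53/5,7,97/10,16,20.11, 67, 76, 90 ]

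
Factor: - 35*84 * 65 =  - 191100 =-2^2*3^1*5^2*7^2*13^1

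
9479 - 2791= 6688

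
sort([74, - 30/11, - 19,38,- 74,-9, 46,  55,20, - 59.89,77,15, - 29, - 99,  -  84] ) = [-99,-84 , - 74 , - 59.89, - 29, - 19, - 9,-30/11,  15,20, 38,46,55 , 74, 77]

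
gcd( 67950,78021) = 9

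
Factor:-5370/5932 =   -  2^(-1) * 3^1*5^1*179^1*1483^( - 1 )=-2685/2966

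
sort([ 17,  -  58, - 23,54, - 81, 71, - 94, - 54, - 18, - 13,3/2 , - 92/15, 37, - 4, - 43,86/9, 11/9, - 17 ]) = [ - 94,-81, - 58, - 54, - 43, - 23, - 18, - 17  , - 13,-92/15,-4,  11/9, 3/2,86/9,17, 37, 54, 71 ]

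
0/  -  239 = 0/1 = - 0.00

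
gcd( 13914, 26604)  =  18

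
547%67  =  11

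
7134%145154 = 7134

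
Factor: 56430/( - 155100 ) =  - 171/470  =  -  2^(  -  1) * 3^2*5^( - 1) * 19^1 * 47^( - 1 )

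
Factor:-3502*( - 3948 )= 13825896 = 2^3*3^1*7^1*17^1 * 47^1*103^1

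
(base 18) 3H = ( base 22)35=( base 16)47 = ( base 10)71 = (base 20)3B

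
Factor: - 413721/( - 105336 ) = 597/152 = 2^( - 3) * 3^1 * 19^( - 1)*199^1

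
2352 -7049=-4697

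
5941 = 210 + 5731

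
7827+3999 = 11826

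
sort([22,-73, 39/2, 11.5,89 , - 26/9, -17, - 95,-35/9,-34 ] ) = [ -95, - 73, - 34, - 17,-35/9,-26/9, 11.5, 39/2, 22,  89] 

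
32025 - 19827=12198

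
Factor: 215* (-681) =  - 3^1*5^1*43^1*227^1 = -  146415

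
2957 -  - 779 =3736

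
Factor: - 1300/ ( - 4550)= 2^1*7^( - 1)=2/7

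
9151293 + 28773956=37925249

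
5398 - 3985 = 1413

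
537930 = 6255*86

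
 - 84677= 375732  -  460409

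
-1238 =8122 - 9360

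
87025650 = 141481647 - 54455997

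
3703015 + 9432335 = 13135350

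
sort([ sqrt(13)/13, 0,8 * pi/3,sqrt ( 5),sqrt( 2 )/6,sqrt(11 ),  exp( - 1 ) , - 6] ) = [ - 6,0, sqrt( 2 ) /6,sqrt(13)/13,exp(-1 ), sqrt( 5),sqrt ( 11 ),8*pi/3] 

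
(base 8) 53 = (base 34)19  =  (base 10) 43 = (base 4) 223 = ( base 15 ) 2d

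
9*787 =7083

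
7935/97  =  7935/97=81.80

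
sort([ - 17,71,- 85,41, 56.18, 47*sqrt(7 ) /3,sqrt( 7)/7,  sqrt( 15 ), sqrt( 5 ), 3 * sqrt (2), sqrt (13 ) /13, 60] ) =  [-85, - 17, sqrt(13 ) /13, sqrt( 7 ) /7, sqrt (5 ), sqrt ( 15 ), 3*sqrt(2), 41,  47 * sqrt (7) /3, 56.18, 60, 71]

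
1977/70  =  28 + 17/70= 28.24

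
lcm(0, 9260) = 0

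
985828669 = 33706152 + 952122517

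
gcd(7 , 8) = 1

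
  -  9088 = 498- 9586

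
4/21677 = 4/21677 = 0.00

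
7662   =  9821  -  2159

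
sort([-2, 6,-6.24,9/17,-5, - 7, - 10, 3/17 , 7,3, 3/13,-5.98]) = [ -10,  -  7, - 6.24, - 5.98, - 5, - 2,  3/17,3/13  ,  9/17,3, 6,7 ]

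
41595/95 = 8319/19  =  437.84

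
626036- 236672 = 389364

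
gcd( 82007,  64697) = 1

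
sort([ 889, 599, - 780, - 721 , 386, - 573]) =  [ - 780, - 721,-573, 386,  599, 889]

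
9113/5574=1 + 3539/5574 = 1.63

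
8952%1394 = 588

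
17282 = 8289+8993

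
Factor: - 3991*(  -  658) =2626078 = 2^1 *7^1 * 13^1* 47^1 *307^1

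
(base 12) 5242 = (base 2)10001100010010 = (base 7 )35114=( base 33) 882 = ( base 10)8978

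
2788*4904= 13672352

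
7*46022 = 322154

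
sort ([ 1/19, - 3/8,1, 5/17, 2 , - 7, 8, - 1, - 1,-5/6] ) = [ - 7,-1, - 1,- 5/6,  -  3/8, 1/19,  5/17, 1,2, 8]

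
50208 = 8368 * 6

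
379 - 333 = 46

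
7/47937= 7/47937 = 0.00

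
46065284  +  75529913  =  121595197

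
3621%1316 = 989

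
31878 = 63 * 506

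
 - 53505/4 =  - 13377 + 3/4 =-  13376.25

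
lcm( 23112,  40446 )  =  161784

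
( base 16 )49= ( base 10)73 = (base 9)81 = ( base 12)61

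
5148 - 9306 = - 4158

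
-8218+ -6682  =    -  14900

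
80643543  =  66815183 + 13828360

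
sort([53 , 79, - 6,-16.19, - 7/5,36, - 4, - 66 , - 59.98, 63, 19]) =[-66, - 59.98,-16.19,-6, - 4 ,- 7/5,19,36, 53,63, 79 ] 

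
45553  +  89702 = 135255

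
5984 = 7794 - 1810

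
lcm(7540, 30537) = 610740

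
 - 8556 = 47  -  8603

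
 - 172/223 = -1  +  51/223=- 0.77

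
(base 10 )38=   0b100110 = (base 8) 46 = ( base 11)35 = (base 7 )53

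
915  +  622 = 1537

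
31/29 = 31/29 = 1.07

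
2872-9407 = -6535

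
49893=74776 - 24883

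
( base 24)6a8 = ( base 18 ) b7e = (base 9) 5065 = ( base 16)e78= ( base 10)3704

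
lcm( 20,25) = 100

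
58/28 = 2 + 1/14 = 2.07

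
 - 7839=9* ( - 871 )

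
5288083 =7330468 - 2042385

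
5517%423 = 18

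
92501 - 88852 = 3649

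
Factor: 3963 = 3^1*1321^1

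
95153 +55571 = 150724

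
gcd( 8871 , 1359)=3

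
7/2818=7/2818 = 0.00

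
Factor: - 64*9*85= -2^6*3^2 *5^1*17^1= -  48960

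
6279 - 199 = 6080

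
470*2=940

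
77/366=77/366 = 0.21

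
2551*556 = 1418356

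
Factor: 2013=3^1*11^1*61^1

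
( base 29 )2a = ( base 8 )104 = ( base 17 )40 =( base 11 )62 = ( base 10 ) 68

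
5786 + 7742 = 13528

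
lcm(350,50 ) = 350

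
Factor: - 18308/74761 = -2^2*23^1*199^1 * 74761^( - 1 )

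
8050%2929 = 2192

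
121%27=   13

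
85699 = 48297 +37402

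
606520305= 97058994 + 509461311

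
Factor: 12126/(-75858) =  - 43/269= -43^1 * 269^(- 1) 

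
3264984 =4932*662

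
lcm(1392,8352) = 8352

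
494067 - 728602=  - 234535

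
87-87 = 0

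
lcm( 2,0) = 0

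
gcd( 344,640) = 8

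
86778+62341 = 149119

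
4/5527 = 4/5527 = 0.00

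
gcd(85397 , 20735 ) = 13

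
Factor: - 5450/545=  - 2^1*5^1= - 10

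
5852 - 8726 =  - 2874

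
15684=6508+9176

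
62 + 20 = 82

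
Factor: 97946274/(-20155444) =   -  48973137/10077722= - 2^( - 1)*3^1 * 3413^1*4783^1*5038861^( - 1 )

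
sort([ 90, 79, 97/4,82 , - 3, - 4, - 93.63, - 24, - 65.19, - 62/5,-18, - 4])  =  [- 93.63, - 65.19, - 24,-18, - 62/5,  -  4, - 4, -3, 97/4, 79, 82,90 ]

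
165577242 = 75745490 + 89831752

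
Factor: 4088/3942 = 28/27=2^2*3^( - 3)*7^1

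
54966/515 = 54966/515 =106.73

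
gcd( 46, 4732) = 2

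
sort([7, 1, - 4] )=[ - 4,1, 7]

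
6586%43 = 7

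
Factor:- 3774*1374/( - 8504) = 1296369/2126 = 2^( - 1)*3^2*17^1*37^1* 229^1*1063^(-1)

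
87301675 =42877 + 87258798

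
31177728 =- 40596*( - 768)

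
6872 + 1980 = 8852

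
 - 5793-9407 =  - 15200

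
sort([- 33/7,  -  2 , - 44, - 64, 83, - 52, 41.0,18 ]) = [ - 64, - 52,-44, - 33/7, - 2 , 18,41.0,83] 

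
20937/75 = 279+4/25 = 279.16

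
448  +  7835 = 8283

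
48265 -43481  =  4784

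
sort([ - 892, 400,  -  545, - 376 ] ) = [-892, - 545,-376, 400]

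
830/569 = 830/569 = 1.46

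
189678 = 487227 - 297549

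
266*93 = 24738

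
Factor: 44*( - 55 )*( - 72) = 174240 = 2^5*3^2*5^1 *11^2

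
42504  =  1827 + 40677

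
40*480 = 19200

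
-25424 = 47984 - 73408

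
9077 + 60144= 69221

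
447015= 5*89403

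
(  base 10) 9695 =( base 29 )bf9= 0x25DF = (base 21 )10ke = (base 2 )10010111011111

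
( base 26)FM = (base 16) 19c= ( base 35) BR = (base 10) 412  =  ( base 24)h4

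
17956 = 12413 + 5543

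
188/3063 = 188/3063 = 0.06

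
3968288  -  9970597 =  - 6002309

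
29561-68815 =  - 39254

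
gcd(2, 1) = 1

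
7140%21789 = 7140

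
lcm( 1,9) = 9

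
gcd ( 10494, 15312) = 66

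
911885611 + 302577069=1214462680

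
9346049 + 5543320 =14889369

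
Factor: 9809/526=2^ ( - 1 ) * 17^1*263^( - 1 ) * 577^1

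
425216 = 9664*44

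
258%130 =128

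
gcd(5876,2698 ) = 2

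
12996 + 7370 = 20366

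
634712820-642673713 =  - 7960893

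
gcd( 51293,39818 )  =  1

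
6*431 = 2586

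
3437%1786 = 1651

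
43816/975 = 44 +916/975 = 44.94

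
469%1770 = 469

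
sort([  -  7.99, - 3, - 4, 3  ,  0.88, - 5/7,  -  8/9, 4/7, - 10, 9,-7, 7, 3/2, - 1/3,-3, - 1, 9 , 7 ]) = [-10, - 7.99, - 7,-4, - 3, - 3,  -  1, - 8/9, - 5/7, - 1/3  ,  4/7, 0.88, 3/2  ,  3, 7, 7, 9, 9] 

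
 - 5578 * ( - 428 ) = 2387384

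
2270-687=1583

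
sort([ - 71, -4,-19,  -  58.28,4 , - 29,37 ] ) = [  -  71,-58.28, - 29,-19, - 4,4, 37 ] 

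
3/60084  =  1/20028 = 0.00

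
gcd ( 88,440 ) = 88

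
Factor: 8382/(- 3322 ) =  - 3^1*127^1*151^(-1 ) =- 381/151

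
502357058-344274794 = 158082264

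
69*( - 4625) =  - 319125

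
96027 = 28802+67225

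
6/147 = 2/49 = 0.04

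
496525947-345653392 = 150872555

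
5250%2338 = 574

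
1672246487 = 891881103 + 780365384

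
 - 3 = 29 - 32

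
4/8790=2/4395 = 0.00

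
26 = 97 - 71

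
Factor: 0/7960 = 0^1=0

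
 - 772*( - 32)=24704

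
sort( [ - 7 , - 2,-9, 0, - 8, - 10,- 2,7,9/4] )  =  [-10 ,-9,-8,-7, - 2, - 2,0,9/4, 7]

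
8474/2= 4237= 4237.00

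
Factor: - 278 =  - 2^1*139^1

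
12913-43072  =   - 30159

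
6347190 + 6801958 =13149148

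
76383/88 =76383/88 = 867.99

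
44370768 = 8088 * 5486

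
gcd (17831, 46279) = 1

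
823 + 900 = 1723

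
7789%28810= 7789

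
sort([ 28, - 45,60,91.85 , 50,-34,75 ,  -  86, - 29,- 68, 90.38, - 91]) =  [ - 91,-86, - 68, - 45, - 34, - 29,28,50, 60 , 75,90.38,91.85]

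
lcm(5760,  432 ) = 17280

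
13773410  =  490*28109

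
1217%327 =236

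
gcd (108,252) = 36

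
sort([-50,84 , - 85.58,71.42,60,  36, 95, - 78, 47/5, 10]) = [-85.58 , - 78 , - 50,47/5,10, 36,60,71.42,84 , 95]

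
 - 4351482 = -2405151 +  - 1946331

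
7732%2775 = 2182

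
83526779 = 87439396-3912617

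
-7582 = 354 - 7936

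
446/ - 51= - 446/51 = -8.75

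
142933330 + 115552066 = 258485396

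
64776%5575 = 3451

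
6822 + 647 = 7469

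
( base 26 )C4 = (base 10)316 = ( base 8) 474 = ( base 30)AG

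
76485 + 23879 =100364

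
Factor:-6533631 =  - 3^2*13^1*55843^1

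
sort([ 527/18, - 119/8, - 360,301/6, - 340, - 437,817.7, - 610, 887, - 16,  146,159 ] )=[ - 610,-437, - 360, - 340, - 16 ,-119/8,527/18, 301/6,146,159,817.7,887 ]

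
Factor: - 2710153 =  - 227^1 * 11939^1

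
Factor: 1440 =2^5*3^2*5^1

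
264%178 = 86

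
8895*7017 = 62416215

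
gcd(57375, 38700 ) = 225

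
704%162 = 56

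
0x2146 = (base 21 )J6D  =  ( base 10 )8518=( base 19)14b6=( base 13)3b53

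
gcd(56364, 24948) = 924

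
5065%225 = 115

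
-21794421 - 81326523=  - 103120944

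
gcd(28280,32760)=280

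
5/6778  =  5/6778 = 0.00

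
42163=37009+5154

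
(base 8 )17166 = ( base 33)75A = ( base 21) he7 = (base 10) 7798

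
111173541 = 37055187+74118354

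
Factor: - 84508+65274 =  - 19234 = -2^1*59^1*163^1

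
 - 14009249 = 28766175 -42775424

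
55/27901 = 55/27901= 0.00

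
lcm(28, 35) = 140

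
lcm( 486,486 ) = 486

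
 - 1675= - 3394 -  - 1719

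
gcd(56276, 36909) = 1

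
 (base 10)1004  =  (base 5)13004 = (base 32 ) VC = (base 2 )1111101100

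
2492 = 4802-2310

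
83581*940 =78566140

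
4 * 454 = 1816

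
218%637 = 218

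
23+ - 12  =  11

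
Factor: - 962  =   - 2^1*13^1 * 37^1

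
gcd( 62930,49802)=2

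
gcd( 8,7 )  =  1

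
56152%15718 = 8998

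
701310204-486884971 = 214425233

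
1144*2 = 2288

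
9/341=9/341 = 0.03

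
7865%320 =185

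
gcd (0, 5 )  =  5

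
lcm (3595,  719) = 3595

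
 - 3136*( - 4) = 12544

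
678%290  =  98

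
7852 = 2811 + 5041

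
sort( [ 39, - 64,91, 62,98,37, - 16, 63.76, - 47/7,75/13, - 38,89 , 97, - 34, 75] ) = [ - 64,-38, - 34, - 16, - 47/7,75/13, 37, 39, 62, 63.76,75,89,91,97,  98 ]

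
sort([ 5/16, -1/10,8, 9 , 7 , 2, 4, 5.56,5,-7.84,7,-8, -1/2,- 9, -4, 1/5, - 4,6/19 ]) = [ - 9,  -  8,  -  7.84 ,-4, - 4,-1/2, - 1/10,  1/5,5/16,6/19,2,4,5,5.56,7,  7,8,9 ]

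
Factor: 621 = 3^3*23^1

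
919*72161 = 66315959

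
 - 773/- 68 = 773/68 = 11.37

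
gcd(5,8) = 1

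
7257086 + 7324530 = 14581616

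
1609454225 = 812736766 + 796717459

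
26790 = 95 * 282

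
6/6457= 6/6457 =0.00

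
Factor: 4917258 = 2^1*3^2*273181^1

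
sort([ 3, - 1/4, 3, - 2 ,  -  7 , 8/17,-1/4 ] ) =[ - 7,  -  2, - 1/4,-1/4,  8/17, 3 , 3] 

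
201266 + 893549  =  1094815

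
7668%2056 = 1500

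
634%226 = 182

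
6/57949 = 6/57949 = 0.00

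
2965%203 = 123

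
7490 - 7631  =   - 141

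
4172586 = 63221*66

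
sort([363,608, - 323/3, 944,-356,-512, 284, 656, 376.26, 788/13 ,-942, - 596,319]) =[-942,-596,- 512,-356 , - 323/3, 788/13, 284, 319, 363, 376.26,608,656,944]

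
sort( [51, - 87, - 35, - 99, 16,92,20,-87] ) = [ - 99,-87, - 87, - 35, 16, 20,51,92 ] 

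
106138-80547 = 25591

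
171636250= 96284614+75351636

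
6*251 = 1506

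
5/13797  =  5/13797 = 0.00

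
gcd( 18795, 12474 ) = 21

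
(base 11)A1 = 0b1101111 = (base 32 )3F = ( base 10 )111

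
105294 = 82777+22517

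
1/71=1/71 = 0.01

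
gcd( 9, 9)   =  9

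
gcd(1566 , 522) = 522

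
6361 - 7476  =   - 1115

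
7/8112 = 7/8112=0.00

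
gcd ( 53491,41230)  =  1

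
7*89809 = 628663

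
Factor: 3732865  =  5^1*31^1*24083^1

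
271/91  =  271/91=2.98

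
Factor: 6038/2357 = 2^1*2357^(-1)* 3019^1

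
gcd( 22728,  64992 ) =24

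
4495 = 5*899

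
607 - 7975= -7368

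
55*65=3575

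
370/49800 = 37/4980 = 0.01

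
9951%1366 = 389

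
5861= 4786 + 1075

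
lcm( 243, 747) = 20169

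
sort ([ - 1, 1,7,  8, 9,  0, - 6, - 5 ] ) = [ - 6 , - 5, - 1, 0,  1, 7, 8,9]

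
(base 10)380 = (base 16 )17c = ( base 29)D3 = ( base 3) 112002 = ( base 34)b6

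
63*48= 3024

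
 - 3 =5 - 8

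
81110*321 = 26036310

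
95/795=19/159=0.12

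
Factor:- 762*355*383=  - 2^1 * 3^1*5^1*71^1*127^1*383^1= - 103605330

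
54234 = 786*69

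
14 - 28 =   -  14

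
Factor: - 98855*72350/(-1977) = 2^1*3^( - 1)*5^3*17^1*659^( - 1) * 1163^1*1447^1  =  7152159250/1977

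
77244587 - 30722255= 46522332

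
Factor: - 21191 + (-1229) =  - 22420 = -2^2*5^1*19^1*59^1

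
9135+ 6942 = 16077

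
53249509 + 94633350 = 147882859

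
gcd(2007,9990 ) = 9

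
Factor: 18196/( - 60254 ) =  - 9098/30127= -2^1*47^( - 1)*641^( - 1)*4549^1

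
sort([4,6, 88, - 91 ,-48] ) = [-91, - 48, 4, 6, 88] 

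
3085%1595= 1490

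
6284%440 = 124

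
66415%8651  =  5858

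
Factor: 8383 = 83^1 * 101^1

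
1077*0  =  0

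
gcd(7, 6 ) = 1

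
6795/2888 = 2 + 1019/2888 = 2.35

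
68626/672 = 102 + 41/336 =102.12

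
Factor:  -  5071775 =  - 5^2  *37^1*5483^1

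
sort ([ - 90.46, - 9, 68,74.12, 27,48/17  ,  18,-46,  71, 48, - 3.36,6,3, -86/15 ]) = [ - 90.46, - 46, - 9 ,  -  86/15, - 3.36,48/17,3 , 6  ,  18 , 27,  48,68 , 71 , 74.12] 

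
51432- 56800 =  - 5368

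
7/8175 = 7/8175 = 0.00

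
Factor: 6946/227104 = 2^ (  -  4 )*23^1*47^( - 1 )  =  23/752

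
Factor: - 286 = - 2^1 * 11^1 * 13^1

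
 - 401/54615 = -401/54615 = - 0.01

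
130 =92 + 38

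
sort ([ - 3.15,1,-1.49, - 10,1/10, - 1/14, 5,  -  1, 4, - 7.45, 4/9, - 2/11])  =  [-10, - 7.45, - 3.15, - 1.49, - 1,  -  2/11,- 1/14, 1/10,  4/9, 1, 4,5]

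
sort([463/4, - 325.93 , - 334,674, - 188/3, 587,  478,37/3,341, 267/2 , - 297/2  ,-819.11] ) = [-819.11, - 334 , - 325.93,  -  297/2, - 188/3 , 37/3,463/4,267/2,  341,478, 587,674]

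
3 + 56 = 59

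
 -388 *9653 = -3745364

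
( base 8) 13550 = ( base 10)5992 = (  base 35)4v7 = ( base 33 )5GJ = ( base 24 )A9G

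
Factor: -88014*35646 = - 3137347044 = -2^2*3^2*13^1*457^1*14669^1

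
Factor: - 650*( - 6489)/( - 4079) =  -4217850/4079= - 2^1 * 3^2*5^2*7^1*13^1*103^1*4079^( - 1 ) 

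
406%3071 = 406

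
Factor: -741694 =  - 2^1*359^1*1033^1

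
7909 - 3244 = 4665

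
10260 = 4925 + 5335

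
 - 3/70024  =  -1+70021/70024=-0.00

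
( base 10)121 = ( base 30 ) 41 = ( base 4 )1321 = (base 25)4l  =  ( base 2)1111001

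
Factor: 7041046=2^1 * 487^1*7229^1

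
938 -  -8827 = 9765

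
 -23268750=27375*( - 850)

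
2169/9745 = 2169/9745   =  0.22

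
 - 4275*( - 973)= 4159575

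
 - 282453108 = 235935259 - 518388367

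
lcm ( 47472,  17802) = 142416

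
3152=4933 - 1781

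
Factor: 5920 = 2^5*5^1*37^1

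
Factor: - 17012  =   - 2^2*4253^1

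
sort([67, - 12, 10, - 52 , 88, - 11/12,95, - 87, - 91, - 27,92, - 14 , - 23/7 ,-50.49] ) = [ - 91, - 87, - 52, - 50.49, - 27, - 14 , - 12, - 23/7, - 11/12 , 10,67,88, 92,  95 ]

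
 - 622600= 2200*(  -  283)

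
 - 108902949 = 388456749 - 497359698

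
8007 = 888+7119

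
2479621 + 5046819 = 7526440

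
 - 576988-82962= - 659950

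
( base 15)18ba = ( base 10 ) 5350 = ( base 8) 12346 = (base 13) 2587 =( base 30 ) 5SA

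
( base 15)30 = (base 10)45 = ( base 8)55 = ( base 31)1E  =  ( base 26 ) 1J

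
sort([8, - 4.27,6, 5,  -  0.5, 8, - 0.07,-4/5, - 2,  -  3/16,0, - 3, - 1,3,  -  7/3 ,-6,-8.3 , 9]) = [ - 8.3, - 6, - 4.27,- 3, -7/3,-2, - 1,  -  4/5 , - 0.5, - 3/16,  -  0.07, 0,3, 5, 6,8, 8 , 9]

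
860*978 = 841080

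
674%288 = 98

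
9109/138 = 66 + 1/138 = 66.01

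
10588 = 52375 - 41787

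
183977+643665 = 827642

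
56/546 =4/39 = 0.10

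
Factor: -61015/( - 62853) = 3^( - 1)* 5^1*7^( - 1)*41^(-1 )*73^( - 1 )*12203^1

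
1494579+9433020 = 10927599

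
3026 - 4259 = - 1233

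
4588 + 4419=9007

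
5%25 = 5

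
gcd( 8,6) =2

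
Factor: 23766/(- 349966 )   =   -51/751 =-  3^1*17^1 * 751^( - 1) 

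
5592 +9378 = 14970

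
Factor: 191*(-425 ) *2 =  - 2^1 * 5^2 *17^1 * 191^1  =  -162350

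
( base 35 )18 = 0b101011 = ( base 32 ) 1B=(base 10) 43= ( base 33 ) 1A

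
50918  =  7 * 7274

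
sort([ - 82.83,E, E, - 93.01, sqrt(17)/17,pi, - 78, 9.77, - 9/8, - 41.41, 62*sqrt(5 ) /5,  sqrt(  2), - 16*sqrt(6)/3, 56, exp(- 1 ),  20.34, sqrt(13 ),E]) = [ -93.01, -82.83,  -  78 ,- 41.41,- 16*sqrt(6 )/3, - 9/8,sqrt(17) /17, exp( - 1 ) , sqrt(2),E, E, E,pi, sqrt(13 ),  9.77,20.34, 62 * sqrt( 5)/5,56 ]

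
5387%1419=1130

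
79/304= 79/304 =0.26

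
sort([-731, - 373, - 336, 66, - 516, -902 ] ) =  [ - 902  ,  -  731, - 516,-373, - 336,66]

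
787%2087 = 787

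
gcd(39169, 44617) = 1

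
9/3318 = 3/1106 = 0.00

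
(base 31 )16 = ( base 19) 1i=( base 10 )37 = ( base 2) 100101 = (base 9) 41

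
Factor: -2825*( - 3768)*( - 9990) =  - 2^4* 3^4*5^3*37^1 * 113^1 * 157^1 = - 106339554000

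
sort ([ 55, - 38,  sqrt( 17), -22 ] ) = [ - 38, - 22,sqrt( 17 ),55]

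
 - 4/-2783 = 4/2783 = 0.00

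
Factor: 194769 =3^2*17^1*19^1*67^1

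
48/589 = 48/589=0.08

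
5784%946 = 108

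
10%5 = 0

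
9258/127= 9258/127 = 72.90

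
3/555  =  1/185 = 0.01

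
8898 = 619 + 8279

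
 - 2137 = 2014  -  4151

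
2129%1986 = 143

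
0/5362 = 0 = 0.00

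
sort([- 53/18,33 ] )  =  [-53/18 , 33 ] 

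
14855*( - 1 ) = - 14855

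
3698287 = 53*69779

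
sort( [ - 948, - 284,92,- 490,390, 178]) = [ - 948, - 490,  -  284, 92, 178, 390 ] 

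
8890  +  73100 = 81990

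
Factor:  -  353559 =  - 3^1*67^1*1759^1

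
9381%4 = 1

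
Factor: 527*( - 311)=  - 163897 = - 17^1*31^1*311^1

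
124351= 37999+86352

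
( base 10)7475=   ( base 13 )3530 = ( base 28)9ER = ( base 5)214400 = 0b1110100110011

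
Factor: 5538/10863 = 2^1*3^(  -  1 )*13^1 * 17^( - 1 ) = 26/51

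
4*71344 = 285376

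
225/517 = 225/517 = 0.44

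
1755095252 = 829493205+925602047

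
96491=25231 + 71260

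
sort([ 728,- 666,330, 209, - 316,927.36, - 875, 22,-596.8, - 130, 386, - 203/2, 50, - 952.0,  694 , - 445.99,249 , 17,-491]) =[ -952.0,-875,-666,- 596.8, - 491, - 445.99 , - 316,-130, - 203/2, 17,22,50, 209, 249,  330, 386, 694,728, 927.36]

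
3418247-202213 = 3216034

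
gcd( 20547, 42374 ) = 1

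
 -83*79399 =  - 6590117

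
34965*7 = 244755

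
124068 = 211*588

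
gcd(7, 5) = 1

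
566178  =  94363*6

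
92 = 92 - 0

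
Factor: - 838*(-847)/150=3^ ( - 1 )*5^( - 2 ) * 7^1 * 11^2*419^1  =  354893/75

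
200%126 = 74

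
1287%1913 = 1287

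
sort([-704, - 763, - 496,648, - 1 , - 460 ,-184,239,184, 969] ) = [ - 763, - 704, - 496,- 460,-184, - 1,184, 239,648,  969]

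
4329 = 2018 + 2311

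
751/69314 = 751/69314 = 0.01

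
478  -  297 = 181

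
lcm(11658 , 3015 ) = 174870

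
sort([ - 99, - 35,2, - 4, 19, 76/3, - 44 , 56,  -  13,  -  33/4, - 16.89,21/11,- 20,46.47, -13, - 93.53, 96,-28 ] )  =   [ - 99, - 93.53, - 44,  -  35, -28,-20, - 16.89, - 13,- 13, - 33/4, -4,21/11,2,19,  76/3,  46.47, 56, 96] 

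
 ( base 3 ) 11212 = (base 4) 2003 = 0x83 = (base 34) 3t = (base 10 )131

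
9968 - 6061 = 3907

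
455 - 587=  -  132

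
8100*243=1968300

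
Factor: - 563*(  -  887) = 563^1*887^1 = 499381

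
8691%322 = 319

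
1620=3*540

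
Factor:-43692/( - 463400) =2^(-1)*3^1 * 5^( - 2 )*7^( - 1)*11^1 = 33/350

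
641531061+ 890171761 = 1531702822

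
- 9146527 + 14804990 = 5658463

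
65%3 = 2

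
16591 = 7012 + 9579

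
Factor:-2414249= - 31^1*47^1*1657^1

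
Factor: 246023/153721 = 443^ ( - 1 ) * 709^1 = 709/443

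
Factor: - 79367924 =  - 2^2*53^1*317^1*1181^1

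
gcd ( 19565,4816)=301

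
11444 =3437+8007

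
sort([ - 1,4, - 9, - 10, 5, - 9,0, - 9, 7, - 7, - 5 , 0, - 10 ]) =[ - 10,-10 , - 9, - 9,- 9, - 7, - 5,  -  1,0, 0, 4, 5,  7]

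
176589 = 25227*7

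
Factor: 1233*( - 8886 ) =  - 2^1*3^3*137^1*1481^1 = -10956438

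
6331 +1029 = 7360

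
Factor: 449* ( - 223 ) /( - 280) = 2^(-3)*5^(-1 )*7^( - 1)*223^1*449^1   =  100127/280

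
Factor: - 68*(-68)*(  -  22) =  - 101728 = - 2^5*11^1 * 17^2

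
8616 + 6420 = 15036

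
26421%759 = 615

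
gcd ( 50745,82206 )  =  3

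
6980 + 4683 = 11663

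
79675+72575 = 152250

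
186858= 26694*7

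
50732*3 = 152196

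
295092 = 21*14052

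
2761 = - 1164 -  - 3925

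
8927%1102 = 111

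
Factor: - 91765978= - 2^1*2579^1*  17791^1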